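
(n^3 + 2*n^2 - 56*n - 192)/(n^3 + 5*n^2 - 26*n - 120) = (n - 8)/(n - 5)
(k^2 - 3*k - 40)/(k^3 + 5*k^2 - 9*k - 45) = (k - 8)/(k^2 - 9)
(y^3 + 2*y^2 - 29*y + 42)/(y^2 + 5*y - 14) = y - 3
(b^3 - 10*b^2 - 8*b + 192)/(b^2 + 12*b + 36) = (b^3 - 10*b^2 - 8*b + 192)/(b^2 + 12*b + 36)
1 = 1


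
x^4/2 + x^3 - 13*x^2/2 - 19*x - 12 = (x/2 + 1)*(x - 4)*(x + 1)*(x + 3)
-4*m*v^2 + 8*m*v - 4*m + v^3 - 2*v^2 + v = (-4*m + v)*(v - 1)^2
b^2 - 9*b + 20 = (b - 5)*(b - 4)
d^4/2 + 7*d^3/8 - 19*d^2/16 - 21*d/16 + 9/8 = (d/2 + 1)*(d - 1)*(d - 3/4)*(d + 3/2)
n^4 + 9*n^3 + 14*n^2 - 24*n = n*(n - 1)*(n + 4)*(n + 6)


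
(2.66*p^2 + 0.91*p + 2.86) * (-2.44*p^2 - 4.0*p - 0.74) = -6.4904*p^4 - 12.8604*p^3 - 12.5868*p^2 - 12.1134*p - 2.1164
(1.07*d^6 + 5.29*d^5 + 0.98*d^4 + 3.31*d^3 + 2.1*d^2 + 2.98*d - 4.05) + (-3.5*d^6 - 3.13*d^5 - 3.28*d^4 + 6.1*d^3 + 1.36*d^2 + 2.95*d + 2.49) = -2.43*d^6 + 2.16*d^5 - 2.3*d^4 + 9.41*d^3 + 3.46*d^2 + 5.93*d - 1.56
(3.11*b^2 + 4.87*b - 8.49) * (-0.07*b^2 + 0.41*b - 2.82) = -0.2177*b^4 + 0.9342*b^3 - 6.1792*b^2 - 17.2143*b + 23.9418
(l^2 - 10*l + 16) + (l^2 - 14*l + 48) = 2*l^2 - 24*l + 64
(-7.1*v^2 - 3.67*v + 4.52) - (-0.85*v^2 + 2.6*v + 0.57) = -6.25*v^2 - 6.27*v + 3.95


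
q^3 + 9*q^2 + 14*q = q*(q + 2)*(q + 7)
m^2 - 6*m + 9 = (m - 3)^2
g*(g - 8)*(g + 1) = g^3 - 7*g^2 - 8*g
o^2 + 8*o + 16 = (o + 4)^2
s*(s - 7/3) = s^2 - 7*s/3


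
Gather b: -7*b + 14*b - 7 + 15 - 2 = 7*b + 6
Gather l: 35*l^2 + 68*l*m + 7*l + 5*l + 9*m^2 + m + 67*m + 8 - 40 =35*l^2 + l*(68*m + 12) + 9*m^2 + 68*m - 32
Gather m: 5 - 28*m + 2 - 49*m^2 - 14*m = -49*m^2 - 42*m + 7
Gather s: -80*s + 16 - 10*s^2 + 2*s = -10*s^2 - 78*s + 16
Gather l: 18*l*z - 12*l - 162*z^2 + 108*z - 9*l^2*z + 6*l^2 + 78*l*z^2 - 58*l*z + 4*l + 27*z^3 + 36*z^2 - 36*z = l^2*(6 - 9*z) + l*(78*z^2 - 40*z - 8) + 27*z^3 - 126*z^2 + 72*z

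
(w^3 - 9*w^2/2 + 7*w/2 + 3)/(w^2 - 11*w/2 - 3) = (w^2 - 5*w + 6)/(w - 6)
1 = 1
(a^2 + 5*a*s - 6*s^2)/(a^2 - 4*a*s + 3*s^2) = (-a - 6*s)/(-a + 3*s)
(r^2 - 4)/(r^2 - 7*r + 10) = (r + 2)/(r - 5)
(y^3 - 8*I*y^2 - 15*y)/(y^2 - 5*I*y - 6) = y*(y - 5*I)/(y - 2*I)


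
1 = 1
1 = 1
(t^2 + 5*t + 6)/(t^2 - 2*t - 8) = (t + 3)/(t - 4)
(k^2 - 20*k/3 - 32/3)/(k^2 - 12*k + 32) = (k + 4/3)/(k - 4)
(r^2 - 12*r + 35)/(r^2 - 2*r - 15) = (r - 7)/(r + 3)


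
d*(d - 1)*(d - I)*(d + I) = d^4 - d^3 + d^2 - d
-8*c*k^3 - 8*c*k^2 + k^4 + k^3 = k^2*(-8*c + k)*(k + 1)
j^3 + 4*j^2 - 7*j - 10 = (j - 2)*(j + 1)*(j + 5)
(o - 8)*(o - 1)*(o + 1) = o^3 - 8*o^2 - o + 8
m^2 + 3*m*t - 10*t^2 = (m - 2*t)*(m + 5*t)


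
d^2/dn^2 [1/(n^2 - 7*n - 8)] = 2*(n^2 - 7*n - (2*n - 7)^2 - 8)/(-n^2 + 7*n + 8)^3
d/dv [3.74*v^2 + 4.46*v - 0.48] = 7.48*v + 4.46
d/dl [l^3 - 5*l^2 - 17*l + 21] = 3*l^2 - 10*l - 17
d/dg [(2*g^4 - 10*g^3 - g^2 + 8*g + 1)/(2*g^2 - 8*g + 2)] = (2*g^5 - 17*g^4 + 44*g^3 - 17*g^2 - 2*g + 6)/(g^4 - 8*g^3 + 18*g^2 - 8*g + 1)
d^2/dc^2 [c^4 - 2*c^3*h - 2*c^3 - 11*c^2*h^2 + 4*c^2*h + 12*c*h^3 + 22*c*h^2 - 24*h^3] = 12*c^2 - 12*c*h - 12*c - 22*h^2 + 8*h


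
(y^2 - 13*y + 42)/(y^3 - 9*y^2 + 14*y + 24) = (y - 7)/(y^2 - 3*y - 4)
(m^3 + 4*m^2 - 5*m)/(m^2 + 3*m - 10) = m*(m - 1)/(m - 2)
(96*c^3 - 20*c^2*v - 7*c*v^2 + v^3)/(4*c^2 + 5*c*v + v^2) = (24*c^2 - 11*c*v + v^2)/(c + v)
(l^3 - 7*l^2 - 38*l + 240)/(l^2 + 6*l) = l - 13 + 40/l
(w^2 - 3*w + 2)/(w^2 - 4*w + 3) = (w - 2)/(w - 3)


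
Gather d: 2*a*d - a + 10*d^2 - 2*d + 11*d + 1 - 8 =-a + 10*d^2 + d*(2*a + 9) - 7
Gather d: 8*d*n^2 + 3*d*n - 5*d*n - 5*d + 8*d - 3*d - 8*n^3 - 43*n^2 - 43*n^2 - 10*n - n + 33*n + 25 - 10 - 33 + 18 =d*(8*n^2 - 2*n) - 8*n^3 - 86*n^2 + 22*n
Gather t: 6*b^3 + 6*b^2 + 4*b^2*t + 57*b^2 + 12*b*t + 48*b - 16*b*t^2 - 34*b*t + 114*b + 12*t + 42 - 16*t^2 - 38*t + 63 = 6*b^3 + 63*b^2 + 162*b + t^2*(-16*b - 16) + t*(4*b^2 - 22*b - 26) + 105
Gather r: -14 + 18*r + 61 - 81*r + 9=56 - 63*r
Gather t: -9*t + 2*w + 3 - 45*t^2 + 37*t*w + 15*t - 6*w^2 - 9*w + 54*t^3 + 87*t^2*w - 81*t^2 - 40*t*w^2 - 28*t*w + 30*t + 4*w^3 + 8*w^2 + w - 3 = 54*t^3 + t^2*(87*w - 126) + t*(-40*w^2 + 9*w + 36) + 4*w^3 + 2*w^2 - 6*w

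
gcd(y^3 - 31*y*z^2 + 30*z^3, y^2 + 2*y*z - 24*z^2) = y + 6*z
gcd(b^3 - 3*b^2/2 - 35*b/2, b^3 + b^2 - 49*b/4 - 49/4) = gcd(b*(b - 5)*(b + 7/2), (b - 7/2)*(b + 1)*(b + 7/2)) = b + 7/2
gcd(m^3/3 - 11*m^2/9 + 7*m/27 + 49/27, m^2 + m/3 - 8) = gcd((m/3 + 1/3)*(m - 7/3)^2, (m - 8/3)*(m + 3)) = 1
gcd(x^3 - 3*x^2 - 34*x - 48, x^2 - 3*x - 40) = x - 8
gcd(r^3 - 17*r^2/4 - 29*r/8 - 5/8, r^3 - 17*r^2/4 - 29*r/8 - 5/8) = r^3 - 17*r^2/4 - 29*r/8 - 5/8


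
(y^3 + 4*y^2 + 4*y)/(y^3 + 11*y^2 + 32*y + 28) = y/(y + 7)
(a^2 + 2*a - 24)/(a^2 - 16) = (a + 6)/(a + 4)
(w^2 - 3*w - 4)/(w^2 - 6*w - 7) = (w - 4)/(w - 7)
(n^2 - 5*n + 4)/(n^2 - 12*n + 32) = (n - 1)/(n - 8)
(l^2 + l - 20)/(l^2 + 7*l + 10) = (l - 4)/(l + 2)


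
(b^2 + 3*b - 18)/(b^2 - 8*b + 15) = (b + 6)/(b - 5)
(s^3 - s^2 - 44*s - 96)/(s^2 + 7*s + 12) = s - 8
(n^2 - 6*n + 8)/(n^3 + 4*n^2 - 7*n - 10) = (n - 4)/(n^2 + 6*n + 5)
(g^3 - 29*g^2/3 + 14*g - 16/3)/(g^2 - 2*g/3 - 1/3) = (3*g^2 - 26*g + 16)/(3*g + 1)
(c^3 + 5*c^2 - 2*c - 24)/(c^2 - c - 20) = (c^2 + c - 6)/(c - 5)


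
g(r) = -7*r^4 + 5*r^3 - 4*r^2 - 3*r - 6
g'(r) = -28*r^3 + 15*r^2 - 8*r - 3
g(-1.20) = -31.32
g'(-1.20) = 76.58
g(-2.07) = -189.80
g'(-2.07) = 326.19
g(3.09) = -544.11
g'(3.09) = -710.60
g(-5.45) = -7093.52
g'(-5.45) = 5018.74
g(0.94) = -13.67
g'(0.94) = -20.52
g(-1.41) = -51.41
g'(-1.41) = 116.59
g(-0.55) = -7.03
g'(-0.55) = 10.60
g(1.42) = -32.47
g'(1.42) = -64.29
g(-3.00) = -735.00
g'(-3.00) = 912.00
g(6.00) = -8160.00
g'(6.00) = -5559.00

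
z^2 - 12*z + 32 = (z - 8)*(z - 4)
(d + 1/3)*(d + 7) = d^2 + 22*d/3 + 7/3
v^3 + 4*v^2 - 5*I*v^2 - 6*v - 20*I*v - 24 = (v + 4)*(v - 3*I)*(v - 2*I)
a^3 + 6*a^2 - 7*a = a*(a - 1)*(a + 7)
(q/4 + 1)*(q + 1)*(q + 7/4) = q^3/4 + 27*q^2/16 + 51*q/16 + 7/4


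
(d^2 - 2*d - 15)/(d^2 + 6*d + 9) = (d - 5)/(d + 3)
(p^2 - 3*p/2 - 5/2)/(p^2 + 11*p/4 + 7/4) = 2*(2*p - 5)/(4*p + 7)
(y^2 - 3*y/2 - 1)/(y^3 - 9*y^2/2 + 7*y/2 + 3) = 1/(y - 3)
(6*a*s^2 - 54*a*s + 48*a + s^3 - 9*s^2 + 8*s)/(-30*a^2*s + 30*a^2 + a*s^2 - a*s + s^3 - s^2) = (s - 8)/(-5*a + s)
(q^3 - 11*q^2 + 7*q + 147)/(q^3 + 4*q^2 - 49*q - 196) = (q^2 - 4*q - 21)/(q^2 + 11*q + 28)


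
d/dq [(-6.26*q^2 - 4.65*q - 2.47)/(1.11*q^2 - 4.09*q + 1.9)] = (30.7649*q^2 - 18.3046*q - 18.9373)/(1.2321*q^4 - 9.0798*q^3 + 20.9461*q^2 - 15.542*q + 3.61)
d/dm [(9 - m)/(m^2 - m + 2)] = (-m^2 + m + (m - 9)*(2*m - 1) - 2)/(m^2 - m + 2)^2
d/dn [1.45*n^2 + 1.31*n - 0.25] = 2.9*n + 1.31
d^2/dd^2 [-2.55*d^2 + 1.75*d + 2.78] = -5.10000000000000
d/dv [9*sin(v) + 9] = 9*cos(v)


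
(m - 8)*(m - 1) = m^2 - 9*m + 8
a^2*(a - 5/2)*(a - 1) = a^4 - 7*a^3/2 + 5*a^2/2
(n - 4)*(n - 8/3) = n^2 - 20*n/3 + 32/3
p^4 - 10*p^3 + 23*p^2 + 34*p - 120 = (p - 5)*(p - 4)*(p - 3)*(p + 2)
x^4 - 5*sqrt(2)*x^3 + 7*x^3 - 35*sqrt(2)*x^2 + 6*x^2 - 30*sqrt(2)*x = x*(x + 1)*(x + 6)*(x - 5*sqrt(2))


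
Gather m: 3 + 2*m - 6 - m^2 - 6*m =-m^2 - 4*m - 3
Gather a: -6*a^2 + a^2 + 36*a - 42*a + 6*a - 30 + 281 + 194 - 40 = 405 - 5*a^2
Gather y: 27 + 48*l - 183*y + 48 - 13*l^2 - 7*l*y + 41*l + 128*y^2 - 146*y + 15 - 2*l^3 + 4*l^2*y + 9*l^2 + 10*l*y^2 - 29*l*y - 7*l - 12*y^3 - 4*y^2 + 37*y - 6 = -2*l^3 - 4*l^2 + 82*l - 12*y^3 + y^2*(10*l + 124) + y*(4*l^2 - 36*l - 292) + 84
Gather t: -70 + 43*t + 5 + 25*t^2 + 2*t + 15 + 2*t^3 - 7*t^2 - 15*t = 2*t^3 + 18*t^2 + 30*t - 50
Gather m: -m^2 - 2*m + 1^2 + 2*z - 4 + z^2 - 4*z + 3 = -m^2 - 2*m + z^2 - 2*z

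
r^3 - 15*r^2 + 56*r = r*(r - 8)*(r - 7)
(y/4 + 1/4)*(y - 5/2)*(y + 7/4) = y^3/4 + y^2/16 - 41*y/32 - 35/32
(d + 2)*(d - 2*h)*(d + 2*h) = d^3 + 2*d^2 - 4*d*h^2 - 8*h^2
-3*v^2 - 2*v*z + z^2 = (-3*v + z)*(v + z)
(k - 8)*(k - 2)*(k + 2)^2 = k^4 - 6*k^3 - 20*k^2 + 24*k + 64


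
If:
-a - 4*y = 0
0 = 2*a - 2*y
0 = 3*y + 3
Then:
No Solution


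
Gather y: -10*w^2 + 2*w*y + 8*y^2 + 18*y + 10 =-10*w^2 + 8*y^2 + y*(2*w + 18) + 10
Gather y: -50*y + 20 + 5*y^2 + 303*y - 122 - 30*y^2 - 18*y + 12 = -25*y^2 + 235*y - 90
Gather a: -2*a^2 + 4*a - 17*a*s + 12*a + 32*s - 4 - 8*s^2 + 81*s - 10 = -2*a^2 + a*(16 - 17*s) - 8*s^2 + 113*s - 14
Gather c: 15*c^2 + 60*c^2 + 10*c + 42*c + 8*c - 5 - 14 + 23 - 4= 75*c^2 + 60*c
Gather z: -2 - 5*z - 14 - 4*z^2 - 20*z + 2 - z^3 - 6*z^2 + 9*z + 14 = -z^3 - 10*z^2 - 16*z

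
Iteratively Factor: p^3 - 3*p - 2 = (p + 1)*(p^2 - p - 2) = (p - 2)*(p + 1)*(p + 1)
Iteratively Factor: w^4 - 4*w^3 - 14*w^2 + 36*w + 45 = (w - 3)*(w^3 - w^2 - 17*w - 15) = (w - 5)*(w - 3)*(w^2 + 4*w + 3) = (w - 5)*(w - 3)*(w + 3)*(w + 1)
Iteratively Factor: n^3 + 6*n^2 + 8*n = (n + 2)*(n^2 + 4*n) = (n + 2)*(n + 4)*(n)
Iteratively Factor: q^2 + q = (q + 1)*(q)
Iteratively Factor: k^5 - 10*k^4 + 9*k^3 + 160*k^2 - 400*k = (k - 5)*(k^4 - 5*k^3 - 16*k^2 + 80*k) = (k - 5)*(k + 4)*(k^3 - 9*k^2 + 20*k) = (k - 5)*(k - 4)*(k + 4)*(k^2 - 5*k) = k*(k - 5)*(k - 4)*(k + 4)*(k - 5)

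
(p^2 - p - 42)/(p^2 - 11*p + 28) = (p + 6)/(p - 4)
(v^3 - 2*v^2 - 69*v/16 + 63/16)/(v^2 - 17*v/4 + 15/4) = (16*v^2 + 16*v - 21)/(4*(4*v - 5))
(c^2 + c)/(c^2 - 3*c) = (c + 1)/(c - 3)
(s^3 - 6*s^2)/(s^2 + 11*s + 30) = s^2*(s - 6)/(s^2 + 11*s + 30)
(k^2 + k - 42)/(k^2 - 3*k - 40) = (-k^2 - k + 42)/(-k^2 + 3*k + 40)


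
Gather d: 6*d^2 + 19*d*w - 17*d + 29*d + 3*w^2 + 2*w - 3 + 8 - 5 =6*d^2 + d*(19*w + 12) + 3*w^2 + 2*w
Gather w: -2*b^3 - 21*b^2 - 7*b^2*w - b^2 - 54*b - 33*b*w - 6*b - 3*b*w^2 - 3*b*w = -2*b^3 - 22*b^2 - 3*b*w^2 - 60*b + w*(-7*b^2 - 36*b)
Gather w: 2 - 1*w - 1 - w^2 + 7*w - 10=-w^2 + 6*w - 9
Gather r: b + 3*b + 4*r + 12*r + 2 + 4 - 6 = 4*b + 16*r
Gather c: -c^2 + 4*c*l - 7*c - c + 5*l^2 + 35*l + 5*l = -c^2 + c*(4*l - 8) + 5*l^2 + 40*l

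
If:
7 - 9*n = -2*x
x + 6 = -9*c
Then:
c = -x/9 - 2/3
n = 2*x/9 + 7/9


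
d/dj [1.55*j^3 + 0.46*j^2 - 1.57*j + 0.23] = 4.65*j^2 + 0.92*j - 1.57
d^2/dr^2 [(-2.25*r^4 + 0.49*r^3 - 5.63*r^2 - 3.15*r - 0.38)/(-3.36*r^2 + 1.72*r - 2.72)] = (50.8032*r^6 - 78.0192*r^5 + 163.3176*r^4 - 26.1669440000001*r^3 - 69.470592*r^2 - 207.658752*r + 108.082496)/(37.933056*r^6 - 58.254336*r^5 + 121.943808*r^4 - 99.404992*r^3 + 98.716416*r^2 - 38.175744*r + 20.123648)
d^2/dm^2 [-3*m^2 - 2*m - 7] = -6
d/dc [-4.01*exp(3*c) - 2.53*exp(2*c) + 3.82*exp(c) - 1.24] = (-12.03*exp(2*c) - 5.06*exp(c) + 3.82)*exp(c)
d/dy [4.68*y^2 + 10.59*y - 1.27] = 9.36*y + 10.59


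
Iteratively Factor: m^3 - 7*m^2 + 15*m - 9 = (m - 1)*(m^2 - 6*m + 9) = (m - 3)*(m - 1)*(m - 3)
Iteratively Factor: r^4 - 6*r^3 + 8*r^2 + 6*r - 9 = (r - 1)*(r^3 - 5*r^2 + 3*r + 9) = (r - 3)*(r - 1)*(r^2 - 2*r - 3) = (r - 3)^2*(r - 1)*(r + 1)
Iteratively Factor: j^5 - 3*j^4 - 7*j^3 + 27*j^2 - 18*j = (j - 1)*(j^4 - 2*j^3 - 9*j^2 + 18*j) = (j - 2)*(j - 1)*(j^3 - 9*j) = (j - 3)*(j - 2)*(j - 1)*(j^2 + 3*j) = j*(j - 3)*(j - 2)*(j - 1)*(j + 3)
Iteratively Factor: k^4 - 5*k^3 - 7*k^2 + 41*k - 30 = (k - 1)*(k^3 - 4*k^2 - 11*k + 30) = (k - 2)*(k - 1)*(k^2 - 2*k - 15) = (k - 2)*(k - 1)*(k + 3)*(k - 5)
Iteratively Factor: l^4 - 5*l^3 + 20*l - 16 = (l + 2)*(l^3 - 7*l^2 + 14*l - 8) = (l - 1)*(l + 2)*(l^2 - 6*l + 8) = (l - 4)*(l - 1)*(l + 2)*(l - 2)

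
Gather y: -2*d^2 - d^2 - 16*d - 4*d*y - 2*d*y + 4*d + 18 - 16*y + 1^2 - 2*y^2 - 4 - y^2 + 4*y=-3*d^2 - 12*d - 3*y^2 + y*(-6*d - 12) + 15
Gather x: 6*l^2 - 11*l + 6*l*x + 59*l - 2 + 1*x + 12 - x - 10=6*l^2 + 6*l*x + 48*l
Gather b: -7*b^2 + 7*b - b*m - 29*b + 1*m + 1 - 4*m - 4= -7*b^2 + b*(-m - 22) - 3*m - 3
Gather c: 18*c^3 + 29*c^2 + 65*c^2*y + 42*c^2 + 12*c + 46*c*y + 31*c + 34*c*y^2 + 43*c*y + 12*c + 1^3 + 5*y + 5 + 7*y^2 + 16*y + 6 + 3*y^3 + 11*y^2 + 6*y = 18*c^3 + c^2*(65*y + 71) + c*(34*y^2 + 89*y + 55) + 3*y^3 + 18*y^2 + 27*y + 12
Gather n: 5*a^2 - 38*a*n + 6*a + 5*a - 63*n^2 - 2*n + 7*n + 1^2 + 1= 5*a^2 + 11*a - 63*n^2 + n*(5 - 38*a) + 2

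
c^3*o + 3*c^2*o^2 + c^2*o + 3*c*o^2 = c*(c + 3*o)*(c*o + o)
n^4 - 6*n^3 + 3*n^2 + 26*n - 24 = (n - 4)*(n - 3)*(n - 1)*(n + 2)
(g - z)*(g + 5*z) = g^2 + 4*g*z - 5*z^2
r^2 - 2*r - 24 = (r - 6)*(r + 4)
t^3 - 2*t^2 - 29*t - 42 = (t - 7)*(t + 2)*(t + 3)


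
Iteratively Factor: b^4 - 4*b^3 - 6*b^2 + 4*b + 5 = (b + 1)*(b^3 - 5*b^2 - b + 5) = (b - 5)*(b + 1)*(b^2 - 1) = (b - 5)*(b + 1)^2*(b - 1)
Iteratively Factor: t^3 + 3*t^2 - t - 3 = (t + 1)*(t^2 + 2*t - 3) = (t + 1)*(t + 3)*(t - 1)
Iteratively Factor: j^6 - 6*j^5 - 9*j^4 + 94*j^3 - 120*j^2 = (j)*(j^5 - 6*j^4 - 9*j^3 + 94*j^2 - 120*j) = j*(j - 3)*(j^4 - 3*j^3 - 18*j^2 + 40*j) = j*(j - 5)*(j - 3)*(j^3 + 2*j^2 - 8*j) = j*(j - 5)*(j - 3)*(j - 2)*(j^2 + 4*j) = j^2*(j - 5)*(j - 3)*(j - 2)*(j + 4)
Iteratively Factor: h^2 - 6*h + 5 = (h - 5)*(h - 1)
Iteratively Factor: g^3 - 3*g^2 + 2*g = (g)*(g^2 - 3*g + 2) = g*(g - 1)*(g - 2)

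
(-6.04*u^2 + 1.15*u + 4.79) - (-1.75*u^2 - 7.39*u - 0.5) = -4.29*u^2 + 8.54*u + 5.29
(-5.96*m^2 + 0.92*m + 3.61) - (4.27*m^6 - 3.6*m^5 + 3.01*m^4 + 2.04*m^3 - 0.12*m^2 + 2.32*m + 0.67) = -4.27*m^6 + 3.6*m^5 - 3.01*m^4 - 2.04*m^3 - 5.84*m^2 - 1.4*m + 2.94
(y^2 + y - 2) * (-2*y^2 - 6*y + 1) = -2*y^4 - 8*y^3 - y^2 + 13*y - 2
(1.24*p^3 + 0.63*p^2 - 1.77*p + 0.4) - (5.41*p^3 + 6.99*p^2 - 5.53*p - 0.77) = -4.17*p^3 - 6.36*p^2 + 3.76*p + 1.17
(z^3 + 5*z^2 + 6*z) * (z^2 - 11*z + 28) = z^5 - 6*z^4 - 21*z^3 + 74*z^2 + 168*z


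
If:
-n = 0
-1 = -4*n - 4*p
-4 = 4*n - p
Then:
No Solution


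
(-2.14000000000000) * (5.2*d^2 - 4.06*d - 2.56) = -11.128*d^2 + 8.6884*d + 5.4784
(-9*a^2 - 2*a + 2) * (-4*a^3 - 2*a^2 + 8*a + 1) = 36*a^5 + 26*a^4 - 76*a^3 - 29*a^2 + 14*a + 2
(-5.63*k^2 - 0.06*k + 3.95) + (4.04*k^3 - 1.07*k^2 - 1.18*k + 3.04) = 4.04*k^3 - 6.7*k^2 - 1.24*k + 6.99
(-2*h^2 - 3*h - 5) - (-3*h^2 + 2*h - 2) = h^2 - 5*h - 3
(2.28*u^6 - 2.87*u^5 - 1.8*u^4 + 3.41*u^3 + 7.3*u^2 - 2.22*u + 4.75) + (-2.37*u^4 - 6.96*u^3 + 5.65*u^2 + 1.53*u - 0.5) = 2.28*u^6 - 2.87*u^5 - 4.17*u^4 - 3.55*u^3 + 12.95*u^2 - 0.69*u + 4.25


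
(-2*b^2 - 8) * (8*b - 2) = -16*b^3 + 4*b^2 - 64*b + 16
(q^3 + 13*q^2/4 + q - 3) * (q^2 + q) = q^5 + 17*q^4/4 + 17*q^3/4 - 2*q^2 - 3*q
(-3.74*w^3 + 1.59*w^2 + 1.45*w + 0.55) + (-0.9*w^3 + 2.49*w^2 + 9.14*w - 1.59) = -4.64*w^3 + 4.08*w^2 + 10.59*w - 1.04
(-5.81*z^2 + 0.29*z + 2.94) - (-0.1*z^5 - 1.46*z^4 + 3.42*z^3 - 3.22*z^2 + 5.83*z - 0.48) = 0.1*z^5 + 1.46*z^4 - 3.42*z^3 - 2.59*z^2 - 5.54*z + 3.42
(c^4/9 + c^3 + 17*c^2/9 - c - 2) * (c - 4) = c^5/9 + 5*c^4/9 - 19*c^3/9 - 77*c^2/9 + 2*c + 8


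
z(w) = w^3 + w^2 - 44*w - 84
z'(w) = 3*w^2 + 2*w - 44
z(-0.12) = -78.71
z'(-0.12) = -44.20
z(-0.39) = -66.75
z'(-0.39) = -44.32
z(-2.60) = 19.58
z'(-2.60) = -28.92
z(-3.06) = 31.35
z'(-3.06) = -22.03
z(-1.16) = -33.18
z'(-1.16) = -42.28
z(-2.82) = 25.61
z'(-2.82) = -25.78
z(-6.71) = -45.85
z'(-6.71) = 77.65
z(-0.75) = -50.86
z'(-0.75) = -43.81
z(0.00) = -84.00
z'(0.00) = -44.00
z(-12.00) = -1140.00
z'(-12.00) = 364.00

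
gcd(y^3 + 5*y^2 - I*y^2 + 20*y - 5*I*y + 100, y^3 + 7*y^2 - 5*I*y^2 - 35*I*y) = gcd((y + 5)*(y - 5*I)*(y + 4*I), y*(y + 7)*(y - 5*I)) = y - 5*I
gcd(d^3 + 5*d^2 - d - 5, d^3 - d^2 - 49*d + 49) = d - 1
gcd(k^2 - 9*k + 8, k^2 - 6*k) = 1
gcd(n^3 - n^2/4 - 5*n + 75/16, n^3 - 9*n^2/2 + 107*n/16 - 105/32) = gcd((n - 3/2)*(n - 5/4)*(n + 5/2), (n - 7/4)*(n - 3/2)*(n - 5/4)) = n^2 - 11*n/4 + 15/8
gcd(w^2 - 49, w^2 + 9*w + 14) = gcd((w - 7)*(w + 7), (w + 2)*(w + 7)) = w + 7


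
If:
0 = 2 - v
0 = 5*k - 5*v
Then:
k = 2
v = 2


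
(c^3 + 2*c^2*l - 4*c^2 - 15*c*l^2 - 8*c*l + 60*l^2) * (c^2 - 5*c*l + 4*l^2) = c^5 - 3*c^4*l - 4*c^4 - 21*c^3*l^2 + 12*c^3*l + 83*c^2*l^3 + 84*c^2*l^2 - 60*c*l^4 - 332*c*l^3 + 240*l^4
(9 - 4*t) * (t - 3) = -4*t^2 + 21*t - 27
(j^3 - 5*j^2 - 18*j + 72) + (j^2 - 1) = j^3 - 4*j^2 - 18*j + 71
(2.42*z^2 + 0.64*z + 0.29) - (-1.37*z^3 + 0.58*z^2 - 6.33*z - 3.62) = 1.37*z^3 + 1.84*z^2 + 6.97*z + 3.91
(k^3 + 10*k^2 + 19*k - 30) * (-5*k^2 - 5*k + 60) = -5*k^5 - 55*k^4 - 85*k^3 + 655*k^2 + 1290*k - 1800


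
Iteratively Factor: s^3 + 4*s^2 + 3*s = (s + 1)*(s^2 + 3*s) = (s + 1)*(s + 3)*(s)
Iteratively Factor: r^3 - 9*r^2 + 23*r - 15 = (r - 5)*(r^2 - 4*r + 3) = (r - 5)*(r - 3)*(r - 1)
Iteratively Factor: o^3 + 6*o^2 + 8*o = (o + 4)*(o^2 + 2*o) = o*(o + 4)*(o + 2)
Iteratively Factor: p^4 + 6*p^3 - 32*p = (p)*(p^3 + 6*p^2 - 32) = p*(p + 4)*(p^2 + 2*p - 8) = p*(p - 2)*(p + 4)*(p + 4)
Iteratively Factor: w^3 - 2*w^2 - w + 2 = (w + 1)*(w^2 - 3*w + 2) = (w - 1)*(w + 1)*(w - 2)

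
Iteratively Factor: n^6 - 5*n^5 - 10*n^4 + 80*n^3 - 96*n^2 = (n + 4)*(n^5 - 9*n^4 + 26*n^3 - 24*n^2) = n*(n + 4)*(n^4 - 9*n^3 + 26*n^2 - 24*n) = n*(n - 4)*(n + 4)*(n^3 - 5*n^2 + 6*n) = n*(n - 4)*(n - 2)*(n + 4)*(n^2 - 3*n) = n*(n - 4)*(n - 3)*(n - 2)*(n + 4)*(n)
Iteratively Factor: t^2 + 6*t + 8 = (t + 2)*(t + 4)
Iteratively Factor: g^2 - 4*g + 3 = (g - 1)*(g - 3)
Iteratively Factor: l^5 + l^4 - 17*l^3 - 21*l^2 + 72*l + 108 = (l + 3)*(l^4 - 2*l^3 - 11*l^2 + 12*l + 36) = (l + 2)*(l + 3)*(l^3 - 4*l^2 - 3*l + 18) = (l - 3)*(l + 2)*(l + 3)*(l^2 - l - 6) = (l - 3)^2*(l + 2)*(l + 3)*(l + 2)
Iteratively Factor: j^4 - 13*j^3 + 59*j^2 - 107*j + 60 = (j - 3)*(j^3 - 10*j^2 + 29*j - 20) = (j - 5)*(j - 3)*(j^2 - 5*j + 4) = (j - 5)*(j - 4)*(j - 3)*(j - 1)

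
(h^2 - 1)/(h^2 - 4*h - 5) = (h - 1)/(h - 5)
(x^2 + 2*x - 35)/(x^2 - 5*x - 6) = (-x^2 - 2*x + 35)/(-x^2 + 5*x + 6)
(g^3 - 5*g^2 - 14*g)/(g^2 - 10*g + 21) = g*(g + 2)/(g - 3)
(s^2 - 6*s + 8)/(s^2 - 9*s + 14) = (s - 4)/(s - 7)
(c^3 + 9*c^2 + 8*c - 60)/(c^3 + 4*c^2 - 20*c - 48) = (c^2 + 3*c - 10)/(c^2 - 2*c - 8)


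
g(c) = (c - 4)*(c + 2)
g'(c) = 2*c - 2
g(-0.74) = -5.97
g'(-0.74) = -3.48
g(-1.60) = -2.24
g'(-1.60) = -5.20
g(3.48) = -2.85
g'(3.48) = 4.96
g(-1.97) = -0.18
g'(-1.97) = -5.94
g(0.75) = -8.94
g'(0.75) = -0.50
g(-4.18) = 17.83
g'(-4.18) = -10.36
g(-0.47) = -6.84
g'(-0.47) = -2.94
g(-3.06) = 7.48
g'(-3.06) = -8.12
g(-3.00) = 7.00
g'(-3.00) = -8.00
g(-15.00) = 247.00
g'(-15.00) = -32.00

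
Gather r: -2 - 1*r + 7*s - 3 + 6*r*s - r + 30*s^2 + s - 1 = r*(6*s - 2) + 30*s^2 + 8*s - 6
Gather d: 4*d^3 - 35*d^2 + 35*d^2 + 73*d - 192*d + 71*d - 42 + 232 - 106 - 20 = 4*d^3 - 48*d + 64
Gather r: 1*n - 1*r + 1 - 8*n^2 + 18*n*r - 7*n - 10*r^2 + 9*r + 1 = -8*n^2 - 6*n - 10*r^2 + r*(18*n + 8) + 2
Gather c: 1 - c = 1 - c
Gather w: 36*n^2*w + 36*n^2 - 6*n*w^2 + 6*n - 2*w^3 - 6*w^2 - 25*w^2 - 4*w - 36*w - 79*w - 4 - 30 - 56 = 36*n^2 + 6*n - 2*w^3 + w^2*(-6*n - 31) + w*(36*n^2 - 119) - 90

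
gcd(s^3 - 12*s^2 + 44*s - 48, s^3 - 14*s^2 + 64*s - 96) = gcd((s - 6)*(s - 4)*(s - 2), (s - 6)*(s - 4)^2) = s^2 - 10*s + 24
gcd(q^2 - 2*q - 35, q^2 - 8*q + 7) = q - 7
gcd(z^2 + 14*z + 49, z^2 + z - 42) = z + 7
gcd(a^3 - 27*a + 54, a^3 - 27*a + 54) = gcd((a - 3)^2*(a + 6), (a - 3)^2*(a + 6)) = a^3 - 27*a + 54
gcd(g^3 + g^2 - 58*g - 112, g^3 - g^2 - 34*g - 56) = g + 2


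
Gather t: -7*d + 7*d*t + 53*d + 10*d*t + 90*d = 17*d*t + 136*d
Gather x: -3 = -3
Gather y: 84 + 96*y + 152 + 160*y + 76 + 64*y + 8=320*y + 320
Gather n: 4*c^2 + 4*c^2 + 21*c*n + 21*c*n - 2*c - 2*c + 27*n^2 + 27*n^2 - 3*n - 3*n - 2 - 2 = 8*c^2 - 4*c + 54*n^2 + n*(42*c - 6) - 4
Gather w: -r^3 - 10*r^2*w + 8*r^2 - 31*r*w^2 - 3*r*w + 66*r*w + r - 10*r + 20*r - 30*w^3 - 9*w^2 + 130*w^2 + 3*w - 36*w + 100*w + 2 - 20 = -r^3 + 8*r^2 + 11*r - 30*w^3 + w^2*(121 - 31*r) + w*(-10*r^2 + 63*r + 67) - 18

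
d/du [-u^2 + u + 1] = 1 - 2*u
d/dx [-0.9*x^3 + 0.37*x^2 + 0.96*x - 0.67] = -2.7*x^2 + 0.74*x + 0.96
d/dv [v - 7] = 1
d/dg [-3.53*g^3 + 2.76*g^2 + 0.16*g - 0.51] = -10.59*g^2 + 5.52*g + 0.16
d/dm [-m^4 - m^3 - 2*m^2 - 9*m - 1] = -4*m^3 - 3*m^2 - 4*m - 9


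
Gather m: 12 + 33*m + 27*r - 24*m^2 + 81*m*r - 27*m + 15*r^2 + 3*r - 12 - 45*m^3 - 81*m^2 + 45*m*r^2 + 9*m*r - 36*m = -45*m^3 - 105*m^2 + m*(45*r^2 + 90*r - 30) + 15*r^2 + 30*r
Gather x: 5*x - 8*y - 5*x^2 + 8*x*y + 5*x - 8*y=-5*x^2 + x*(8*y + 10) - 16*y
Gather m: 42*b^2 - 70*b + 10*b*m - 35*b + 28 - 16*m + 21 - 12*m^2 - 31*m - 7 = 42*b^2 - 105*b - 12*m^2 + m*(10*b - 47) + 42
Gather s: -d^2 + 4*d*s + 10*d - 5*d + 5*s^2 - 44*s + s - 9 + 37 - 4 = -d^2 + 5*d + 5*s^2 + s*(4*d - 43) + 24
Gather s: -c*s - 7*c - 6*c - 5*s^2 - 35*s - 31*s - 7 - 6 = -13*c - 5*s^2 + s*(-c - 66) - 13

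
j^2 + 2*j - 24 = (j - 4)*(j + 6)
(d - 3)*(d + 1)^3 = d^4 - 6*d^2 - 8*d - 3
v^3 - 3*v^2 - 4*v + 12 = (v - 3)*(v - 2)*(v + 2)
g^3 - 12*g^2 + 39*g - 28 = (g - 7)*(g - 4)*(g - 1)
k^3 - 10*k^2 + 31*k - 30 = (k - 5)*(k - 3)*(k - 2)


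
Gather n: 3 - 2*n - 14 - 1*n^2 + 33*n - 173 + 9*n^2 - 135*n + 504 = 8*n^2 - 104*n + 320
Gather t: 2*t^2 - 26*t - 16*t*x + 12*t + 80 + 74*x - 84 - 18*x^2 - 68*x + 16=2*t^2 + t*(-16*x - 14) - 18*x^2 + 6*x + 12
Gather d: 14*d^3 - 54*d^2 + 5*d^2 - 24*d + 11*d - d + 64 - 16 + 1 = 14*d^3 - 49*d^2 - 14*d + 49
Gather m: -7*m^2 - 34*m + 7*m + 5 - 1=-7*m^2 - 27*m + 4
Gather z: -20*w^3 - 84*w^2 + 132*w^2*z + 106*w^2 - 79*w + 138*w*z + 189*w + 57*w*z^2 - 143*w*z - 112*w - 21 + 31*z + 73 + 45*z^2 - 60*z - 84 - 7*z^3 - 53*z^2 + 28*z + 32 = -20*w^3 + 22*w^2 - 2*w - 7*z^3 + z^2*(57*w - 8) + z*(132*w^2 - 5*w - 1)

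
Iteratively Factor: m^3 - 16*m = (m + 4)*(m^2 - 4*m) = m*(m + 4)*(m - 4)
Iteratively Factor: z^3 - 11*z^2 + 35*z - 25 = (z - 5)*(z^2 - 6*z + 5) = (z - 5)*(z - 1)*(z - 5)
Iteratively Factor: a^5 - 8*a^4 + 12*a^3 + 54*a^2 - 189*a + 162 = (a - 3)*(a^4 - 5*a^3 - 3*a^2 + 45*a - 54) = (a - 3)^2*(a^3 - 2*a^2 - 9*a + 18) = (a - 3)^2*(a - 2)*(a^2 - 9) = (a - 3)^3*(a - 2)*(a + 3)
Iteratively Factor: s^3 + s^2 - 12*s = (s - 3)*(s^2 + 4*s) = s*(s - 3)*(s + 4)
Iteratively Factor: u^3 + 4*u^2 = (u)*(u^2 + 4*u) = u^2*(u + 4)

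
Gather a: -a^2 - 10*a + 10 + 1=-a^2 - 10*a + 11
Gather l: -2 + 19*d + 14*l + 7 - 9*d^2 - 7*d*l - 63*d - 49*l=-9*d^2 - 44*d + l*(-7*d - 35) + 5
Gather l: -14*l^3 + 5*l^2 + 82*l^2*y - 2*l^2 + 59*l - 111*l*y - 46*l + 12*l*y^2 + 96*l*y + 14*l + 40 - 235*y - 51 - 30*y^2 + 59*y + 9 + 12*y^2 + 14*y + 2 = -14*l^3 + l^2*(82*y + 3) + l*(12*y^2 - 15*y + 27) - 18*y^2 - 162*y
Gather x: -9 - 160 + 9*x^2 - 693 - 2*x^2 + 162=7*x^2 - 700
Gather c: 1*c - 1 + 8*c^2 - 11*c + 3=8*c^2 - 10*c + 2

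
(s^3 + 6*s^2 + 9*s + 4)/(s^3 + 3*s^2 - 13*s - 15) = (s^2 + 5*s + 4)/(s^2 + 2*s - 15)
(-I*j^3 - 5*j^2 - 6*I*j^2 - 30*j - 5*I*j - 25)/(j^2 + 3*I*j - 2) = -(I*j^3 + j^2*(5 + 6*I) + 5*j*(6 + I) + 25)/(j^2 + 3*I*j - 2)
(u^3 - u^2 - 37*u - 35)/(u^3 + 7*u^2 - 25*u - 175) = (u^2 - 6*u - 7)/(u^2 + 2*u - 35)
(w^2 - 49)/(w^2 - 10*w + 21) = (w + 7)/(w - 3)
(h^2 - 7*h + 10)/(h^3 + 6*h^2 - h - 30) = (h - 5)/(h^2 + 8*h + 15)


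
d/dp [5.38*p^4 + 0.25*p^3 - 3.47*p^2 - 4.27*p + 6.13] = 21.52*p^3 + 0.75*p^2 - 6.94*p - 4.27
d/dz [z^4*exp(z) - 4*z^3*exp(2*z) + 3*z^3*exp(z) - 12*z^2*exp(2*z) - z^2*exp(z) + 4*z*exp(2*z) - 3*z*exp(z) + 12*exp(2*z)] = (z^4 - 8*z^3*exp(z) + 7*z^3 - 36*z^2*exp(z) + 8*z^2 - 16*z*exp(z) - 5*z + 28*exp(z) - 3)*exp(z)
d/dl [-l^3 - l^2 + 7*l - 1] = -3*l^2 - 2*l + 7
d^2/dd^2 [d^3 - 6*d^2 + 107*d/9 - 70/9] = 6*d - 12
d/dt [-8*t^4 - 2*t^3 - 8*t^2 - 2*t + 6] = -32*t^3 - 6*t^2 - 16*t - 2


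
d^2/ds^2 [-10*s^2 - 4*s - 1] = -20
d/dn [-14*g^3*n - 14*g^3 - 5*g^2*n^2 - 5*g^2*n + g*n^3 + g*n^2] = g*(-14*g^2 - 10*g*n - 5*g + 3*n^2 + 2*n)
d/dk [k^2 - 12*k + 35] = 2*k - 12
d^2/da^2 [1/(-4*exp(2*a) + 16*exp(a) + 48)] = (-(1 - exp(a))*(-exp(2*a) + 4*exp(a) + 12) + 2*(exp(a) - 2)^2*exp(a))*exp(a)/(-exp(2*a) + 4*exp(a) + 12)^3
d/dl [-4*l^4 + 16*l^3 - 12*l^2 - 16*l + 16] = -16*l^3 + 48*l^2 - 24*l - 16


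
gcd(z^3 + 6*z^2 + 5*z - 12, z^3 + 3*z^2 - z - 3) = z^2 + 2*z - 3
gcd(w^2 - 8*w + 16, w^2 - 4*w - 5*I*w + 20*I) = w - 4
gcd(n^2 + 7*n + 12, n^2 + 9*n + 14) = 1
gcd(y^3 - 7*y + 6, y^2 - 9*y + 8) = y - 1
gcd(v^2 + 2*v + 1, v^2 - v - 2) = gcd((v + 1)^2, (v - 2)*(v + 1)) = v + 1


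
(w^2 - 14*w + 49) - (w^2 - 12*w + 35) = 14 - 2*w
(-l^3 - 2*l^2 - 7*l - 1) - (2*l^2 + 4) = -l^3 - 4*l^2 - 7*l - 5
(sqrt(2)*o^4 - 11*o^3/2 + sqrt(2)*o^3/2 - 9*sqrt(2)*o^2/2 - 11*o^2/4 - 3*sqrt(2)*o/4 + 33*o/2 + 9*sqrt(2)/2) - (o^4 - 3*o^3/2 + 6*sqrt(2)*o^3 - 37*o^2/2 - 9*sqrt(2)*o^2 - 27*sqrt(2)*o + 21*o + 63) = -o^4 + sqrt(2)*o^4 - 11*sqrt(2)*o^3/2 - 4*o^3 + 9*sqrt(2)*o^2/2 + 63*o^2/4 - 9*o/2 + 105*sqrt(2)*o/4 - 63 + 9*sqrt(2)/2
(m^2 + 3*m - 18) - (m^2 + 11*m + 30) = -8*m - 48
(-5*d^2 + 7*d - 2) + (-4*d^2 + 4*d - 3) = -9*d^2 + 11*d - 5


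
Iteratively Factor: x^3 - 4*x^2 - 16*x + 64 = (x + 4)*(x^2 - 8*x + 16) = (x - 4)*(x + 4)*(x - 4)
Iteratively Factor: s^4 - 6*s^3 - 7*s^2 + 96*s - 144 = (s + 4)*(s^3 - 10*s^2 + 33*s - 36) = (s - 3)*(s + 4)*(s^2 - 7*s + 12) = (s - 4)*(s - 3)*(s + 4)*(s - 3)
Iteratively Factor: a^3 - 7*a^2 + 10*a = (a)*(a^2 - 7*a + 10) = a*(a - 2)*(a - 5)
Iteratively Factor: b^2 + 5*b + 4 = (b + 4)*(b + 1)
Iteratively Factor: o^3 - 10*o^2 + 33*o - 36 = (o - 3)*(o^2 - 7*o + 12) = (o - 4)*(o - 3)*(o - 3)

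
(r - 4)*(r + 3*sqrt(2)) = r^2 - 4*r + 3*sqrt(2)*r - 12*sqrt(2)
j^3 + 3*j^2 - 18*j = j*(j - 3)*(j + 6)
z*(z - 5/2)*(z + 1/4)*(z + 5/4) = z^4 - z^3 - 55*z^2/16 - 25*z/32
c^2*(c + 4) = c^3 + 4*c^2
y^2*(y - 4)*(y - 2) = y^4 - 6*y^3 + 8*y^2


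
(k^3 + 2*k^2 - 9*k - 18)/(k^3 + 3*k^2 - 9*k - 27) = (k + 2)/(k + 3)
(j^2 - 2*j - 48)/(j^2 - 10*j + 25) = (j^2 - 2*j - 48)/(j^2 - 10*j + 25)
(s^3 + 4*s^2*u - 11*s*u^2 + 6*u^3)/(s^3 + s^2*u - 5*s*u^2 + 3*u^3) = (s + 6*u)/(s + 3*u)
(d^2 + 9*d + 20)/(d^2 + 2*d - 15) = (d + 4)/(d - 3)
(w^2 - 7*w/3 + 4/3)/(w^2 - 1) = (w - 4/3)/(w + 1)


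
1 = 1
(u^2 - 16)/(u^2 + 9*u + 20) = (u - 4)/(u + 5)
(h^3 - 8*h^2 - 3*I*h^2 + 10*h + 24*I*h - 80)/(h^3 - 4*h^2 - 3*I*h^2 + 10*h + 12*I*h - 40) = (h - 8)/(h - 4)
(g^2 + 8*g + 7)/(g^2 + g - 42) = (g + 1)/(g - 6)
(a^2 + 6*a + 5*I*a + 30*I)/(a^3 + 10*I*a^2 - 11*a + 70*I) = (a + 6)/(a^2 + 5*I*a + 14)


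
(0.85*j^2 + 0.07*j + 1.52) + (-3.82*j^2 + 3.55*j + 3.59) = -2.97*j^2 + 3.62*j + 5.11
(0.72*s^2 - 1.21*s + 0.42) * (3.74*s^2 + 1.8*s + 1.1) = 2.6928*s^4 - 3.2294*s^3 + 0.1848*s^2 - 0.575*s + 0.462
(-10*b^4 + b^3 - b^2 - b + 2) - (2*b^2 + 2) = -10*b^4 + b^3 - 3*b^2 - b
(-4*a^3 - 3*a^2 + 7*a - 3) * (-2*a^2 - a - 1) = 8*a^5 + 10*a^4 - 7*a^3 + 2*a^2 - 4*a + 3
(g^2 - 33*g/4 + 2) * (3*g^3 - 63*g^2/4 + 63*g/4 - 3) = 3*g^5 - 81*g^4/2 + 2427*g^3/16 - 2631*g^2/16 + 225*g/4 - 6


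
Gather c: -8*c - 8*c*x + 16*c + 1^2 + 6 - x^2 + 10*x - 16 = c*(8 - 8*x) - x^2 + 10*x - 9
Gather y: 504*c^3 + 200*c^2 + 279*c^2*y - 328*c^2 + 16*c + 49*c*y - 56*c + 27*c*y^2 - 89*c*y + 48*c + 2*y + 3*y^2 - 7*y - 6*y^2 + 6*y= 504*c^3 - 128*c^2 + 8*c + y^2*(27*c - 3) + y*(279*c^2 - 40*c + 1)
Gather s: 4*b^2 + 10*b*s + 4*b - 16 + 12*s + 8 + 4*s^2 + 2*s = 4*b^2 + 4*b + 4*s^2 + s*(10*b + 14) - 8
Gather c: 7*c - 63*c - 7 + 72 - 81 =-56*c - 16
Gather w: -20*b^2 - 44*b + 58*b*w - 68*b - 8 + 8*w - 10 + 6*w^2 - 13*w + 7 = -20*b^2 - 112*b + 6*w^2 + w*(58*b - 5) - 11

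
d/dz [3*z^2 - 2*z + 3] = 6*z - 2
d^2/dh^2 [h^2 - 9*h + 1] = 2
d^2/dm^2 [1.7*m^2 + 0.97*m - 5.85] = 3.40000000000000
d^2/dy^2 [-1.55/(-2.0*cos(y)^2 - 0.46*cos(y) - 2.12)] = (-24.8*(1 - cos(y)^2)^2 - 4.278*cos(y)^3 + 13.56002*cos(y)^2 + 10.06756*cos(y) + 12.31196)/(2.0*cos(y)^2 + 0.46*cos(y) + 2.12)^3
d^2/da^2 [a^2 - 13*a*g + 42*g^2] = 2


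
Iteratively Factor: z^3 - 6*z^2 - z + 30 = (z - 3)*(z^2 - 3*z - 10) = (z - 5)*(z - 3)*(z + 2)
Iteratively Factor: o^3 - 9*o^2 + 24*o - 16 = (o - 1)*(o^2 - 8*o + 16) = (o - 4)*(o - 1)*(o - 4)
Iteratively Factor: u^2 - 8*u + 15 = (u - 3)*(u - 5)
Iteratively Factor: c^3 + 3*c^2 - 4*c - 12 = (c + 3)*(c^2 - 4) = (c + 2)*(c + 3)*(c - 2)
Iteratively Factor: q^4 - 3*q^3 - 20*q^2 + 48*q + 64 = (q + 4)*(q^3 - 7*q^2 + 8*q + 16) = (q + 1)*(q + 4)*(q^2 - 8*q + 16) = (q - 4)*(q + 1)*(q + 4)*(q - 4)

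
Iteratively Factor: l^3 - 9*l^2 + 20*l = (l - 4)*(l^2 - 5*l) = l*(l - 4)*(l - 5)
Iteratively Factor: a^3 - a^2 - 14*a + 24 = (a - 2)*(a^2 + a - 12) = (a - 2)*(a + 4)*(a - 3)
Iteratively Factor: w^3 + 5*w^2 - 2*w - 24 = (w + 4)*(w^2 + w - 6) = (w + 3)*(w + 4)*(w - 2)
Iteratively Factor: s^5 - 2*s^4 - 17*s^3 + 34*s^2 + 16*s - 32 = (s - 2)*(s^4 - 17*s^2 + 16) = (s - 2)*(s - 1)*(s^3 + s^2 - 16*s - 16) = (s - 4)*(s - 2)*(s - 1)*(s^2 + 5*s + 4) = (s - 4)*(s - 2)*(s - 1)*(s + 4)*(s + 1)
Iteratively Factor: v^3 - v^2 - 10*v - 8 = (v + 1)*(v^2 - 2*v - 8) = (v + 1)*(v + 2)*(v - 4)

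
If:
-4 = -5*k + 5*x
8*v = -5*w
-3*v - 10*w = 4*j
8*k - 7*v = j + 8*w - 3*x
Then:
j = -715*x/51 - 416/51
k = x + 4/5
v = -220*x/51 - 128/51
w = 352*x/51 + 1024/255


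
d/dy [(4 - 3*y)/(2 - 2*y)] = 1/(2*(y - 1)^2)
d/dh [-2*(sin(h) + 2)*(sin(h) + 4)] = -4*(sin(h) + 3)*cos(h)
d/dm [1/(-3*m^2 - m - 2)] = (6*m + 1)/(3*m^2 + m + 2)^2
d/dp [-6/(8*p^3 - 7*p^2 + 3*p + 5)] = 6*(24*p^2 - 14*p + 3)/(8*p^3 - 7*p^2 + 3*p + 5)^2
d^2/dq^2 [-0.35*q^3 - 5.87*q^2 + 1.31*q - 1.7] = -2.1*q - 11.74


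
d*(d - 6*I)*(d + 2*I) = d^3 - 4*I*d^2 + 12*d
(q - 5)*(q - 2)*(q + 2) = q^3 - 5*q^2 - 4*q + 20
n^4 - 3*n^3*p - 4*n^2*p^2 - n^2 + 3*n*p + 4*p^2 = (n - 1)*(n + 1)*(n - 4*p)*(n + p)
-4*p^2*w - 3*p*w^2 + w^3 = w*(-4*p + w)*(p + w)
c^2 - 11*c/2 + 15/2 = (c - 3)*(c - 5/2)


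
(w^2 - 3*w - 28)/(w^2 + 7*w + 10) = (w^2 - 3*w - 28)/(w^2 + 7*w + 10)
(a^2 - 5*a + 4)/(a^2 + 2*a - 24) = (a - 1)/(a + 6)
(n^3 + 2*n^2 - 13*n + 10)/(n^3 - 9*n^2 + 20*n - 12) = (n + 5)/(n - 6)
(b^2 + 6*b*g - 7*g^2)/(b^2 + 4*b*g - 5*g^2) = (b + 7*g)/(b + 5*g)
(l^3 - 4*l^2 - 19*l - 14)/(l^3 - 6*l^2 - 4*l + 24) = (l^2 - 6*l - 7)/(l^2 - 8*l + 12)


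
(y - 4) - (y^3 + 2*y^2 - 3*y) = -y^3 - 2*y^2 + 4*y - 4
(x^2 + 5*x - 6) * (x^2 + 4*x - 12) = x^4 + 9*x^3 + 2*x^2 - 84*x + 72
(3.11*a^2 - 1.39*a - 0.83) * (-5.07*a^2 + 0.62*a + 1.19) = -15.7677*a^4 + 8.9755*a^3 + 7.0472*a^2 - 2.1687*a - 0.9877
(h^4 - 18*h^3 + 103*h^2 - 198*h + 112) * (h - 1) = h^5 - 19*h^4 + 121*h^3 - 301*h^2 + 310*h - 112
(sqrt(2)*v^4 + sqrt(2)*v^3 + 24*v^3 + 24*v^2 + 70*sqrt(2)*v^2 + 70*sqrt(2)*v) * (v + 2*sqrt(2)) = sqrt(2)*v^5 + sqrt(2)*v^4 + 28*v^4 + 28*v^3 + 118*sqrt(2)*v^3 + 118*sqrt(2)*v^2 + 280*v^2 + 280*v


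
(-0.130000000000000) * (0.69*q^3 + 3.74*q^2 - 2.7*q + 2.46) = -0.0897*q^3 - 0.4862*q^2 + 0.351*q - 0.3198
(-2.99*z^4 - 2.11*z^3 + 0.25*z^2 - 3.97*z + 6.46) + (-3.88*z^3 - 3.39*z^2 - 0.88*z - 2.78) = -2.99*z^4 - 5.99*z^3 - 3.14*z^2 - 4.85*z + 3.68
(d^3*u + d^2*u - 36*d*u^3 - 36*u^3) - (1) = d^3*u + d^2*u - 36*d*u^3 - 36*u^3 - 1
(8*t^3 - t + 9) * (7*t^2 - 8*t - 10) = 56*t^5 - 64*t^4 - 87*t^3 + 71*t^2 - 62*t - 90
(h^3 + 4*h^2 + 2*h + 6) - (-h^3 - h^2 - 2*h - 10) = 2*h^3 + 5*h^2 + 4*h + 16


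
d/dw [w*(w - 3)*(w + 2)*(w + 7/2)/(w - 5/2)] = (12*w^4 - 20*w^3 - 113*w^2 + 190*w + 210)/(4*w^2 - 20*w + 25)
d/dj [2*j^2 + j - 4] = 4*j + 1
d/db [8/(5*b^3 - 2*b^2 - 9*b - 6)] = 8*(-15*b^2 + 4*b + 9)/(-5*b^3 + 2*b^2 + 9*b + 6)^2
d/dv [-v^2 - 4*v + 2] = -2*v - 4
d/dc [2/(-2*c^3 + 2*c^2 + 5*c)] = 2*(6*c^2 - 4*c - 5)/(c^2*(-2*c^2 + 2*c + 5)^2)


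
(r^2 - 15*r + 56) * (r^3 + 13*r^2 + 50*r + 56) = r^5 - 2*r^4 - 89*r^3 + 34*r^2 + 1960*r + 3136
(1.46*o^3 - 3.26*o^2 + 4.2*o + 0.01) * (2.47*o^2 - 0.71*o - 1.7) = 3.6062*o^5 - 9.0888*o^4 + 10.2066*o^3 + 2.5847*o^2 - 7.1471*o - 0.017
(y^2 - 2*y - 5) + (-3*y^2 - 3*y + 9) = -2*y^2 - 5*y + 4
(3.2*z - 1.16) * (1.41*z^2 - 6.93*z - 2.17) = 4.512*z^3 - 23.8116*z^2 + 1.0948*z + 2.5172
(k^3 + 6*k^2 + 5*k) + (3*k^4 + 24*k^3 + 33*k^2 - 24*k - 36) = 3*k^4 + 25*k^3 + 39*k^2 - 19*k - 36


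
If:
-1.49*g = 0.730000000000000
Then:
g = -0.49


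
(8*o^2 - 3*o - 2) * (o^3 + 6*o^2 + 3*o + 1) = 8*o^5 + 45*o^4 + 4*o^3 - 13*o^2 - 9*o - 2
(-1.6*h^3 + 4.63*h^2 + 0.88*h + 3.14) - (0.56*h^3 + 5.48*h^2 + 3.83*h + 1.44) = -2.16*h^3 - 0.850000000000001*h^2 - 2.95*h + 1.7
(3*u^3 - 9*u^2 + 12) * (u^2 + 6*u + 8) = 3*u^5 + 9*u^4 - 30*u^3 - 60*u^2 + 72*u + 96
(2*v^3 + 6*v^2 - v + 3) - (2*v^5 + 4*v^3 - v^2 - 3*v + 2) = -2*v^5 - 2*v^3 + 7*v^2 + 2*v + 1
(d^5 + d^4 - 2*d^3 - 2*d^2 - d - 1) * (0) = 0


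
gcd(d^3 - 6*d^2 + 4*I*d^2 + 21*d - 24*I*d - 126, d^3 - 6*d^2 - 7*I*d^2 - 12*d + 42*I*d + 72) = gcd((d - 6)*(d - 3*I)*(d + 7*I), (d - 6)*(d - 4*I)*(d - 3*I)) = d^2 + d*(-6 - 3*I) + 18*I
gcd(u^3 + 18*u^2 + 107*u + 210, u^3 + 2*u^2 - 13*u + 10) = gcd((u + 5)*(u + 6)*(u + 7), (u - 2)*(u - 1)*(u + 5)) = u + 5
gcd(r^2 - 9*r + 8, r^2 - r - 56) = r - 8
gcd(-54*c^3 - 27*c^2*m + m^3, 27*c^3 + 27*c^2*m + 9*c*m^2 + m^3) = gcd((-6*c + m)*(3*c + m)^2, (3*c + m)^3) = 9*c^2 + 6*c*m + m^2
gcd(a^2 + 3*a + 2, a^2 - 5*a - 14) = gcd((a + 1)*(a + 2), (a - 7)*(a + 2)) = a + 2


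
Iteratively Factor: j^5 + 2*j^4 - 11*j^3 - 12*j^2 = (j - 3)*(j^4 + 5*j^3 + 4*j^2) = j*(j - 3)*(j^3 + 5*j^2 + 4*j) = j*(j - 3)*(j + 1)*(j^2 + 4*j) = j*(j - 3)*(j + 1)*(j + 4)*(j)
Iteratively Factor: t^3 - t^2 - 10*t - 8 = (t + 2)*(t^2 - 3*t - 4) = (t + 1)*(t + 2)*(t - 4)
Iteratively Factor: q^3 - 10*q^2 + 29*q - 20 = (q - 1)*(q^2 - 9*q + 20) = (q - 4)*(q - 1)*(q - 5)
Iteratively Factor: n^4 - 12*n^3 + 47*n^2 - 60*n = (n - 4)*(n^3 - 8*n^2 + 15*n) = (n - 4)*(n - 3)*(n^2 - 5*n) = n*(n - 4)*(n - 3)*(n - 5)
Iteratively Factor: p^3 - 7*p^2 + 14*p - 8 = (p - 1)*(p^2 - 6*p + 8) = (p - 4)*(p - 1)*(p - 2)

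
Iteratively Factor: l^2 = (l)*(l)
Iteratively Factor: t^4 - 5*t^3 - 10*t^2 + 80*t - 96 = (t - 3)*(t^3 - 2*t^2 - 16*t + 32) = (t - 4)*(t - 3)*(t^2 + 2*t - 8) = (t - 4)*(t - 3)*(t + 4)*(t - 2)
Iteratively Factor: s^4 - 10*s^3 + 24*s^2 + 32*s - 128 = (s - 4)*(s^3 - 6*s^2 + 32) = (s - 4)*(s + 2)*(s^2 - 8*s + 16) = (s - 4)^2*(s + 2)*(s - 4)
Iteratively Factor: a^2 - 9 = (a - 3)*(a + 3)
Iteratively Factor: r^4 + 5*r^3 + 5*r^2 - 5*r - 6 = (r + 1)*(r^3 + 4*r^2 + r - 6) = (r + 1)*(r + 3)*(r^2 + r - 2) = (r + 1)*(r + 2)*(r + 3)*(r - 1)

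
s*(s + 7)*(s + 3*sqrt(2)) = s^3 + 3*sqrt(2)*s^2 + 7*s^2 + 21*sqrt(2)*s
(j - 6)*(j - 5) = j^2 - 11*j + 30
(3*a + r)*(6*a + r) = 18*a^2 + 9*a*r + r^2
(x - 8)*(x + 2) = x^2 - 6*x - 16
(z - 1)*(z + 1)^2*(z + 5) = z^4 + 6*z^3 + 4*z^2 - 6*z - 5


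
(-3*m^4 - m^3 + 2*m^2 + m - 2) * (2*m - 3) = -6*m^5 + 7*m^4 + 7*m^3 - 4*m^2 - 7*m + 6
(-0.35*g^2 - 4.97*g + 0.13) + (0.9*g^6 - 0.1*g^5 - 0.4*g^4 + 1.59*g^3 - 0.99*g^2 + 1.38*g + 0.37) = 0.9*g^6 - 0.1*g^5 - 0.4*g^4 + 1.59*g^3 - 1.34*g^2 - 3.59*g + 0.5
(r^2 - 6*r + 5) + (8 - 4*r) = r^2 - 10*r + 13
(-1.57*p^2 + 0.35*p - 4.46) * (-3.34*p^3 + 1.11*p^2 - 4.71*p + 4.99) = 5.2438*p^5 - 2.9117*p^4 + 22.6796*p^3 - 14.4334*p^2 + 22.7531*p - 22.2554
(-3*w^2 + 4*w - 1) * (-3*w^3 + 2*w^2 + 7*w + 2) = 9*w^5 - 18*w^4 - 10*w^3 + 20*w^2 + w - 2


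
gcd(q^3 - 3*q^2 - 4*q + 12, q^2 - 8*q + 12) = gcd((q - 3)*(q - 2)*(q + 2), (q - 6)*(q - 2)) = q - 2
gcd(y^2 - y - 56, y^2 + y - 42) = y + 7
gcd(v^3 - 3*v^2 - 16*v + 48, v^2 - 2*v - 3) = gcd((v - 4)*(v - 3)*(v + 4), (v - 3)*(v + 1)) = v - 3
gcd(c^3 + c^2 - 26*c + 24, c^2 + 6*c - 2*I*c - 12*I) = c + 6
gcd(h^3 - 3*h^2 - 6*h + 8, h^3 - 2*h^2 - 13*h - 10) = h + 2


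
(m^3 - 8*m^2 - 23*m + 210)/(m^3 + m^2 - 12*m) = (m^3 - 8*m^2 - 23*m + 210)/(m*(m^2 + m - 12))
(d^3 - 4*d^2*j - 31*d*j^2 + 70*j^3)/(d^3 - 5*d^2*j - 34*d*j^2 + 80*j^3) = (d - 7*j)/(d - 8*j)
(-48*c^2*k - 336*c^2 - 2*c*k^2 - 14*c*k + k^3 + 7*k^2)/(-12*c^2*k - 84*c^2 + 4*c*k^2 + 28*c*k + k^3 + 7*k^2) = (8*c - k)/(2*c - k)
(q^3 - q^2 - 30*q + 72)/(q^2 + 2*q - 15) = (q^2 + 2*q - 24)/(q + 5)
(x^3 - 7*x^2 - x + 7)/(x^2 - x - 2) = (x^2 - 8*x + 7)/(x - 2)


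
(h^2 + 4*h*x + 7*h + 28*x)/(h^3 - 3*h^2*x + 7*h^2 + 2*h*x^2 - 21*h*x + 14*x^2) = (h + 4*x)/(h^2 - 3*h*x + 2*x^2)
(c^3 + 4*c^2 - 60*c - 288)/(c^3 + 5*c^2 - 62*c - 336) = (c + 6)/(c + 7)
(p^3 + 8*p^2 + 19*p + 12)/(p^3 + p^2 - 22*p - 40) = (p^2 + 4*p + 3)/(p^2 - 3*p - 10)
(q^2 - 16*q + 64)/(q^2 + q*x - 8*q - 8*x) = (q - 8)/(q + x)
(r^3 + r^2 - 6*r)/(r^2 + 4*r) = (r^2 + r - 6)/(r + 4)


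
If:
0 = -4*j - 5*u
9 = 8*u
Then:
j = -45/32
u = 9/8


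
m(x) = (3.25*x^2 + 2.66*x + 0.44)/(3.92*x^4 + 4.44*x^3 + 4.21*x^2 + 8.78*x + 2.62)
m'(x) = (6.5*x + 2.66)/(3.92*x^4 + 4.44*x^3 + 4.21*x^2 + 8.78*x + 2.62) + (3.25*x^2 + 2.66*x + 0.44)*(-15.68*x^3 - 13.32*x^2 - 8.42*x - 8.78)/(3.92*x^4 + 4.44*x^3 + 4.21*x^2 + 8.78*x + 2.62)^2 = (-25.48*x^5 - 45.7116*x^4 - 30.52*x^3 + 11.4756*x^2 + 13.3252*x + 3.106)/(15.3664*x^8 + 34.8096*x^7 + 52.72*x^6 + 106.22*x^5 + 116.2313*x^4 + 97.1932*x^3 + 99.1488*x^2 + 46.0072*x + 6.8644)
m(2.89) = 0.08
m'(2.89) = -0.05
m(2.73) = 0.09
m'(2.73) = -0.05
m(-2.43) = 0.17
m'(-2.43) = 0.17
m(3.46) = 0.06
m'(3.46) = -0.03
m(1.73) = 0.17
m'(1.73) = -0.12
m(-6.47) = 0.02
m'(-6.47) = 0.01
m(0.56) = 0.29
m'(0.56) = 0.03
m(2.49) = 0.10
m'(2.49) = -0.06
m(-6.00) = 0.02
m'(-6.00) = 0.01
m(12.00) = 0.01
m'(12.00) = -0.00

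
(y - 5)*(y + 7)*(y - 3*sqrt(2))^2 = y^4 - 6*sqrt(2)*y^3 + 2*y^3 - 17*y^2 - 12*sqrt(2)*y^2 + 36*y + 210*sqrt(2)*y - 630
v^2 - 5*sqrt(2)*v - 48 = (v - 8*sqrt(2))*(v + 3*sqrt(2))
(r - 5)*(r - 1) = r^2 - 6*r + 5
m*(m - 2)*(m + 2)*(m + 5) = m^4 + 5*m^3 - 4*m^2 - 20*m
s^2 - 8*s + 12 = (s - 6)*(s - 2)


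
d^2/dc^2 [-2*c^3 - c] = -12*c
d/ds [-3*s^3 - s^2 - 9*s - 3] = -9*s^2 - 2*s - 9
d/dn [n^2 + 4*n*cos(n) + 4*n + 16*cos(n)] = -4*n*sin(n) + 2*n - 16*sin(n) + 4*cos(n) + 4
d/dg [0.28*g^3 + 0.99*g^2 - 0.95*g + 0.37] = 0.84*g^2 + 1.98*g - 0.95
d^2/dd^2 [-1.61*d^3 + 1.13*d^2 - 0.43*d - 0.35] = 2.26 - 9.66*d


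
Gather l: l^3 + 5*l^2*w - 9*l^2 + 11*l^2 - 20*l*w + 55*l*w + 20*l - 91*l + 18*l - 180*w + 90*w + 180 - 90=l^3 + l^2*(5*w + 2) + l*(35*w - 53) - 90*w + 90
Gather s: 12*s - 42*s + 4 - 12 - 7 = -30*s - 15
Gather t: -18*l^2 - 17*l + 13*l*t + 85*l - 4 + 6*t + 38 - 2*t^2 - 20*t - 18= -18*l^2 + 68*l - 2*t^2 + t*(13*l - 14) + 16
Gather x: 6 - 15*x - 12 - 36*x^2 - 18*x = -36*x^2 - 33*x - 6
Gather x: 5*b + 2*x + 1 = 5*b + 2*x + 1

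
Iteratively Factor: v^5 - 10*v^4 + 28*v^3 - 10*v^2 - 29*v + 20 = (v - 5)*(v^4 - 5*v^3 + 3*v^2 + 5*v - 4) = (v - 5)*(v - 4)*(v^3 - v^2 - v + 1) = (v - 5)*(v - 4)*(v + 1)*(v^2 - 2*v + 1) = (v - 5)*(v - 4)*(v - 1)*(v + 1)*(v - 1)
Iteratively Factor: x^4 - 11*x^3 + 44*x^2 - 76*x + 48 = (x - 4)*(x^3 - 7*x^2 + 16*x - 12) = (x - 4)*(x - 2)*(x^2 - 5*x + 6) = (x - 4)*(x - 3)*(x - 2)*(x - 2)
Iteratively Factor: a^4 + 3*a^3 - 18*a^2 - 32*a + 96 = (a - 3)*(a^3 + 6*a^2 - 32) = (a - 3)*(a + 4)*(a^2 + 2*a - 8) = (a - 3)*(a - 2)*(a + 4)*(a + 4)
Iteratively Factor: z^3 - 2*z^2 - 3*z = (z + 1)*(z^2 - 3*z) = (z - 3)*(z + 1)*(z)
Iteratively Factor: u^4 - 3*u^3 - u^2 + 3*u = (u + 1)*(u^3 - 4*u^2 + 3*u) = (u - 1)*(u + 1)*(u^2 - 3*u) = u*(u - 1)*(u + 1)*(u - 3)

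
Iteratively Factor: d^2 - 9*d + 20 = (d - 4)*(d - 5)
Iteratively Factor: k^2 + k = (k)*(k + 1)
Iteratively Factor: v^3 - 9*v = (v)*(v^2 - 9) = v*(v + 3)*(v - 3)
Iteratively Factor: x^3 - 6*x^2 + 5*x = (x - 5)*(x^2 - x) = (x - 5)*(x - 1)*(x)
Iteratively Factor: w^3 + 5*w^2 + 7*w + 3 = (w + 1)*(w^2 + 4*w + 3) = (w + 1)*(w + 3)*(w + 1)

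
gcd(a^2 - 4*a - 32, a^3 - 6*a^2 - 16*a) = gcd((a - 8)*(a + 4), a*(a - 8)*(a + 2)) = a - 8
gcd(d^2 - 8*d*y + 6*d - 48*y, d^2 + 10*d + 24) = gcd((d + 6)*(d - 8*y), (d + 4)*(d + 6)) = d + 6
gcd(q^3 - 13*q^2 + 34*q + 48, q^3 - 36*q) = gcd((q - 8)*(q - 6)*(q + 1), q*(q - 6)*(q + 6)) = q - 6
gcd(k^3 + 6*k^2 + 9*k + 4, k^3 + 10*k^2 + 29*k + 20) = k^2 + 5*k + 4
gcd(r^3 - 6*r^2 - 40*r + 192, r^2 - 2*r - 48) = r^2 - 2*r - 48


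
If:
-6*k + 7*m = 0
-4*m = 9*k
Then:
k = 0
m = 0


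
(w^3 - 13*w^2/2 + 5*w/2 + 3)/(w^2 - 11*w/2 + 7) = (2*w^3 - 13*w^2 + 5*w + 6)/(2*w^2 - 11*w + 14)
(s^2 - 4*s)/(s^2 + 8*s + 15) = s*(s - 4)/(s^2 + 8*s + 15)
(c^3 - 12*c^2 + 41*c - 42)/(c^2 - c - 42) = (c^2 - 5*c + 6)/(c + 6)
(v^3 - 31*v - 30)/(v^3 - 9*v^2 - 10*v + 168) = (v^2 + 6*v + 5)/(v^2 - 3*v - 28)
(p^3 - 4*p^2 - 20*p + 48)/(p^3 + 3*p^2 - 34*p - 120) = (p - 2)/(p + 5)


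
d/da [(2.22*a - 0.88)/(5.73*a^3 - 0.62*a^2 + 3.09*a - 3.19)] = (-25.4412*a^3 + 16.5036*a^2 - 1.0912*a - 4.3626)/(32.8329*a^6 - 7.1052*a^5 + 35.7958*a^4 - 40.389*a^3 + 13.5037*a^2 - 19.7142*a + 10.1761)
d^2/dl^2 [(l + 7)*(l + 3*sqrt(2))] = 2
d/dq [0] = 0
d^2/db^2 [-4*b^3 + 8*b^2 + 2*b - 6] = 16 - 24*b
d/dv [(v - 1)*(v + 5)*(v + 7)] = 3*v^2 + 22*v + 23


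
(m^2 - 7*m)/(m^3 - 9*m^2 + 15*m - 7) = m/(m^2 - 2*m + 1)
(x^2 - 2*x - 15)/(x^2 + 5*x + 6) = (x - 5)/(x + 2)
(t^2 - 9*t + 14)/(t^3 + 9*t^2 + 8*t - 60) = (t - 7)/(t^2 + 11*t + 30)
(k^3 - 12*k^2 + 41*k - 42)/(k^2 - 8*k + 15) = (k^2 - 9*k + 14)/(k - 5)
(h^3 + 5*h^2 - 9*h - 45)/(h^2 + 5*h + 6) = (h^2 + 2*h - 15)/(h + 2)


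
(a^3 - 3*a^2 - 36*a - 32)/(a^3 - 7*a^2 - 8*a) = (a + 4)/a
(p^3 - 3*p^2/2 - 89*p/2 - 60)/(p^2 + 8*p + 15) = (p^2 - 13*p/2 - 12)/(p + 3)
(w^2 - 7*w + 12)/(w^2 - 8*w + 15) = (w - 4)/(w - 5)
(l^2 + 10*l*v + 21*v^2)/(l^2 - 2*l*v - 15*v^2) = (-l - 7*v)/(-l + 5*v)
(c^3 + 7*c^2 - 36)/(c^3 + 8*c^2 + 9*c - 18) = (c - 2)/(c - 1)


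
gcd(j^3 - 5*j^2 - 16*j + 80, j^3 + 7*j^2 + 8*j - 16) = j + 4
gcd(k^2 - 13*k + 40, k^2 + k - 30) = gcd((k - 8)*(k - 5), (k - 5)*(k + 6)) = k - 5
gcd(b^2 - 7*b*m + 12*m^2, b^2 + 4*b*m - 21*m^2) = b - 3*m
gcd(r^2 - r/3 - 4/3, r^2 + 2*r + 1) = r + 1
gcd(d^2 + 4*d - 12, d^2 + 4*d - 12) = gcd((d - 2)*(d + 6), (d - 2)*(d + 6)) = d^2 + 4*d - 12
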